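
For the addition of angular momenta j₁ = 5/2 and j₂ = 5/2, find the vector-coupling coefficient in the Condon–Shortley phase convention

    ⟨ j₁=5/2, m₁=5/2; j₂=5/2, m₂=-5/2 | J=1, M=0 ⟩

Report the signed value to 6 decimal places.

+0.597614

√[3·4!1!1!/7! · 5!0!0!5!1!1!] = √(1440/7)
  +(−1)^0/∏(0,4,0,0,1,1)! = 1/24  (running 1/24)
⟨..|..⟩ = √(1440/7)·(1/24) = +0.597614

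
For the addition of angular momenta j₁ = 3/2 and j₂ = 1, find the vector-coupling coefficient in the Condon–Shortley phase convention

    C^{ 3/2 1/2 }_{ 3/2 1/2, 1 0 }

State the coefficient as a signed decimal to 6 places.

+√(1/15) ≈ +0.258199

triangle: 1!*2!*1!/5! = 2/120
(j±m)!: 2!*1!*1!*1!*2!*1! = 4
prefactor² = (2J+1)*Δ*N² = 4/15
  k=0: +1/(0!*1!*1!*1!*1!*0!) = 1
  k=1: −1/(1!*0!*0!*0!*2!*1!) = -1/2
Σ = 1/2  ⇒  CG² = 4/15*1/2² = 1/15
CG = +√(1/15) = +0.258199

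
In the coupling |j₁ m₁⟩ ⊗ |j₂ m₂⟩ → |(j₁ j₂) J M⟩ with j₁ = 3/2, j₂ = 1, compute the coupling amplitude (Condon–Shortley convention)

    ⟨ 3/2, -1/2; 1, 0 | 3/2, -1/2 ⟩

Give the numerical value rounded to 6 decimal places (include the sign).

−√(1/15) = -0.258199

√[4·1!2!1!/5! · 1!2!1!1!1!2!] = √(4/15)
  +(−1)^0/∏(0,1,2,1,0,0)! = 1/2  (running 1/2)
  +(−1)^1/∏(1,0,1,0,1,1)! = -1  (running -1/2)
⟨..|..⟩ = √(4/15)·(-1/2) = -0.258199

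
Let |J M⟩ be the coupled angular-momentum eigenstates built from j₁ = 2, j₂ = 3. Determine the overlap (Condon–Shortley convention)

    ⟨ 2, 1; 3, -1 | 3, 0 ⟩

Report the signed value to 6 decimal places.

+√(1/30) ≈ +0.182574

triangle: 2!·2!·4!/9! = 96/362880
(j±m)!: 3!·1!·2!·4!·3!·3! = 10368
prefactor² = (2J+1)·Δ·N² = 96/5
  k=0: +1/(0!·2!·1!·2!·1!·2!) = 1/8
  k=1: −1/(1!·1!·0!·1!·2!·3!) = -1/12
Σ = 1/24  ⇒  CG² = 96/5·1/24² = 1/30
CG = +√(1/30) = +0.182574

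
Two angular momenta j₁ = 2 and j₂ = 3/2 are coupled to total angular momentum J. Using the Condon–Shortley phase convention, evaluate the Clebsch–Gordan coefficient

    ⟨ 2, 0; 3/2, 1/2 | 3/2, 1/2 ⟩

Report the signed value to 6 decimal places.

−√(1/5) = -0.447214

triangle: 2!*2!*1!/6! = 4/720
(j±m)!: 2!*2!*2!*1!*2!*1! = 16
prefactor² = (2J+1)*Δ*N² = 16/45
  k=1: −1/(1!*1!*1!*1!*1!*0!) = -1
  k=2: +1/(2!*0!*0!*0!*2!*1!) = 1/4
Σ = -3/4  ⇒  CG² = 16/45*(-3/4)² = 1/5
CG = −√(1/5) = -0.447214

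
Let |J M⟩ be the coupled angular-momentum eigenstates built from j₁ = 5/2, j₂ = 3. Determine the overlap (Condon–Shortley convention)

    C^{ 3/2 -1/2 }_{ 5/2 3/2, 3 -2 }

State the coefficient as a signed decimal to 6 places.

-0.218218  (= −√(1/21))

j₁+j₂−J=4  J+j₁−j₂=1  J−j₁+j₂=2  j₁+j₂+J+1=8
(j₁±m₁, j₂±m₂, J±M) = (4,1,1,5,1,2)
P² = 192/7
sum k=0..1:
  [0] +1/24 = 1/24
  [1] −1/12 = -1/12
S = -1/24
C² = P²·S² = 1/21 ; C = -0.218218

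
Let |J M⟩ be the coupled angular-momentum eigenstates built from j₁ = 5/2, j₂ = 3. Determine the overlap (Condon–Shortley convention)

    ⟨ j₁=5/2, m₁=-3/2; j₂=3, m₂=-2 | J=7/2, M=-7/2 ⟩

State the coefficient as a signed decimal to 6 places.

j₁+j₂−J=2  J+j₁−j₂=3  J−j₁+j₂=4  j₁+j₂+J+1=10
(j₁±m₁, j₂±m₂, J±M) = (1,4,1,5,0,7)
P² = 9216
sum k=1..1:
  [1] −1/144 = -1/144
S = -1/144
C² = P²·S² = 4/9 ; C = -0.666667

-0.666667  (= −√(4/9))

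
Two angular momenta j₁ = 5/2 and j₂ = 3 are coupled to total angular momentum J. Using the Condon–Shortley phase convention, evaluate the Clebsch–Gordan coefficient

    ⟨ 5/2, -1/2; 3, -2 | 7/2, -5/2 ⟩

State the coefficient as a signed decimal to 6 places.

-0.178174  (= −√(2/63))

j₁+j₂−J=2  J+j₁−j₂=3  J−j₁+j₂=4  j₁+j₂+J+1=10
(j₁±m₁, j₂±m₂, J±M) = (2,3,1,5,1,6)
P² = 4608/7
sum k=0..1:
  [0] +1/72 = 1/72
  [1] −1/48 = -1/48
S = -1/144
C² = P²·S² = 2/63 ; C = -0.178174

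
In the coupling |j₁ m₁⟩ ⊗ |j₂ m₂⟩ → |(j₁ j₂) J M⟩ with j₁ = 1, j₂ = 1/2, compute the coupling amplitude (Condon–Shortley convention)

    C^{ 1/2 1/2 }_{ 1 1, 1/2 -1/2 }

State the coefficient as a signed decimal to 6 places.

+√(2/3) = +0.816497

j₁+j₂−J=1  J+j₁−j₂=1  J−j₁+j₂=0  j₁+j₂+J+1=3
(j₁±m₁, j₂±m₂, J±M) = (2,0,0,1,1,0)
P² = 2/3
sum k=0..0:
  [0] +1/1 = 1
S = 1
C² = P²·S² = 2/3 ; C = +0.816497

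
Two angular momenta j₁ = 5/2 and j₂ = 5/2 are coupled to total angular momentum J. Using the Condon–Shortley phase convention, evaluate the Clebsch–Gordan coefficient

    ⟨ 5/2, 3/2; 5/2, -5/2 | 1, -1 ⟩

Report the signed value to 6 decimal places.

√[3·4!1!1!/7! · 4!1!0!5!0!2!] = √(576/7)
  +(−1)^0/∏(0,4,1,0,0,1)! = 1/24  (running 1/24)
⟨..|..⟩ = √(576/7)·(1/24) = +0.377964

+√(1/7) = +0.377964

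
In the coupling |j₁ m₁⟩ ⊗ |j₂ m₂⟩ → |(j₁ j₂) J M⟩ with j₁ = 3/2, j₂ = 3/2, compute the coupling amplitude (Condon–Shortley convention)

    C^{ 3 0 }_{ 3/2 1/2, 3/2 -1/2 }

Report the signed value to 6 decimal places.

j₁+j₂−J=0  J+j₁−j₂=3  J−j₁+j₂=3  j₁+j₂+J+1=7
(j₁±m₁, j₂±m₂, J±M) = (2,1,1,2,3,3)
P² = 36/5
sum k=0..0:
  [0] +1/4 = 1/4
S = 1/4
C² = P²·S² = 9/20 ; C = +0.670820

+0.670820  (= +√(9/20))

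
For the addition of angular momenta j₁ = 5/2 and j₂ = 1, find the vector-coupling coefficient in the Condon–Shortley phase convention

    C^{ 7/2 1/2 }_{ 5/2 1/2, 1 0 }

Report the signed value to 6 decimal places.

+0.755929

triangle: 0!·5!·2!/8! = 240/40320
(j±m)!: 3!·2!·1!·1!·4!·3! = 1728
prefactor² = (2J+1)·Δ·N² = 576/7
  k=0: +1/(0!·0!·2!·1!·3!·1!) = 1/12
Σ = 1/12  ⇒  CG² = 576/7·1/12² = 4/7
CG = +√(4/7) = +0.755929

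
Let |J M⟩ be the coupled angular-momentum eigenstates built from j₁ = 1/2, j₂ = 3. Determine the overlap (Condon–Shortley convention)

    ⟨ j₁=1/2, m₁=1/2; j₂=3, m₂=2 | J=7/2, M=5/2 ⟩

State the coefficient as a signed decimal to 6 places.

+√(6/7) = +0.925820

j₁+j₂−J=0  J+j₁−j₂=1  J−j₁+j₂=6  j₁+j₂+J+1=8
(j₁±m₁, j₂±m₂, J±M) = (1,0,5,1,6,1)
P² = 86400/7
sum k=0..0:
  [0] +1/120 = 1/120
S = 1/120
C² = P²·S² = 6/7 ; C = +0.925820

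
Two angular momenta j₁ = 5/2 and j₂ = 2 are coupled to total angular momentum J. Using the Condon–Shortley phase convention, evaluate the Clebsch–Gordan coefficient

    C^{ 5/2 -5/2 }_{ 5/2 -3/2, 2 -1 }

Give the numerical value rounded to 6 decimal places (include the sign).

j₁+j₂−J=2  J+j₁−j₂=3  J−j₁+j₂=2  j₁+j₂+J+1=8
(j₁±m₁, j₂±m₂, J±M) = (1,4,1,3,0,5)
P² = 432/7
sum k=1..1:
  [1] −1/12 = -1/12
S = -1/12
C² = P²·S² = 3/7 ; C = -0.654654

−√(3/7) = -0.654654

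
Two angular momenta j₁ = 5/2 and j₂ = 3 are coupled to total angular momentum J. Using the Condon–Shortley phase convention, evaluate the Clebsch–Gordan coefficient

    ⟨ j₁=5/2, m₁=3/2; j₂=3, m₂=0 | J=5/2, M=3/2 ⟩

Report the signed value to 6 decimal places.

-0.483046  (= −√(7/30))

√[6·3!2!3!/9! · 4!1!3!3!4!1!] = √(864/35)
  +(−1)^0/∏(0,3,1,3,1,0)! = 1/36  (running 1/36)
  +(−1)^1/∏(1,2,0,2,2,1)! = -1/8  (running -7/72)
⟨..|..⟩ = √(864/35)·(-7/72) = -0.483046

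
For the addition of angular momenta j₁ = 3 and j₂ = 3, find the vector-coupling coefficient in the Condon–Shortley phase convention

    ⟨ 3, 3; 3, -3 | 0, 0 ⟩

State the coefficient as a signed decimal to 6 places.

+0.377964

triangle: 6!×0!×0!/7! = 720/5040
(j±m)!: 6!×0!×0!×6!×0!×0! = 518400
prefactor² = (2J+1)×Δ×N² = 518400/7
  k=0: +1/(0!×6!×0!×0!×0!×0!) = 1/720
Σ = 1/720  ⇒  CG² = 518400/7×1/720² = 1/7
CG = +√(1/7) = +0.377964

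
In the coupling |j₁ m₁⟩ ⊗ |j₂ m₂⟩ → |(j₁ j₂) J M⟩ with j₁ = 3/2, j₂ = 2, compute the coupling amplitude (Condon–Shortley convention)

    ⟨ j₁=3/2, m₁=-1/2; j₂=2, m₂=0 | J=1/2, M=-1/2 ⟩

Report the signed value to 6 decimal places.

+√(1/5) ≈ +0.447214

triangle: 3!·0!·1!/5! = 6/120
(j±m)!: 1!·2!·2!·2!·0!·1! = 8
prefactor² = (2J+1)·Δ·N² = 4/5
  k=2: +1/(2!·1!·0!·0!·0!·1!) = 1/2
Σ = 1/2  ⇒  CG² = 4/5·1/2² = 1/5
CG = +√(1/5) = +0.447214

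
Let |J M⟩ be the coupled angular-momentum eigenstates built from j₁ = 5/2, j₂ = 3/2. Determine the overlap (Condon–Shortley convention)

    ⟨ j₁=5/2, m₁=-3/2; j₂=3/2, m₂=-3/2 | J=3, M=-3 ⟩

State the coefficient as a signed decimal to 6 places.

j₁+j₂−J=1  J+j₁−j₂=4  J−j₁+j₂=2  j₁+j₂+J+1=8
(j₁±m₁, j₂±m₂, J±M) = (1,4,0,3,0,6)
P² = 864
sum k=0..0:
  [0] +1/48 = 1/48
S = 1/48
C² = P²·S² = 3/8 ; C = +0.612372

+0.612372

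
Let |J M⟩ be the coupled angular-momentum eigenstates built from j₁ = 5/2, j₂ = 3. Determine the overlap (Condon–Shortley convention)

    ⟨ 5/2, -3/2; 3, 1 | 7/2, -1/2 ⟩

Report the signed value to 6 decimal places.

+√(8/63) ≈ +0.356348

√[8·2!3!4!/10! · 1!4!4!2!3!4!] = √(18432/175)
  +(−1)^1/∏(1,1,3,3,0,1)! = -1/36  (running -1/36)
  +(−1)^2/∏(2,0,2,2,1,2)! = 1/16  (running 5/144)
⟨..|..⟩ = √(18432/175)·(5/144) = +0.356348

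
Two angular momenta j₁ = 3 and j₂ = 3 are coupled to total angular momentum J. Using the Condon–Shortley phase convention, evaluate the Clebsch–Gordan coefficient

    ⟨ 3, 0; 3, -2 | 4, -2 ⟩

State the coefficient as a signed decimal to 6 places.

+0.139573  (= +√(3/154))

j₁+j₂−J=2  J+j₁−j₂=4  J−j₁+j₂=4  j₁+j₂+J+1=11
(j₁±m₁, j₂±m₂, J±M) = (3,3,1,5,2,6)
P² = 124416/77
sum k=0..1:
  [0] +1/72 = 1/72
  [1] −1/96 = -1/96
S = 1/288
C² = P²·S² = 3/154 ; C = +0.139573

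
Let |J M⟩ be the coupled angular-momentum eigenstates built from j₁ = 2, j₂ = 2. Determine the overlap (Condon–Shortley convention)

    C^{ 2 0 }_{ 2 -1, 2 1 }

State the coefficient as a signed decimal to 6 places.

+√(1/14) ≈ +0.267261

triangle: 2!*2!*2!/7! = 8/5040
(j±m)!: 1!*3!*3!*1!*2!*2! = 144
prefactor² = (2J+1)*Δ*N² = 8/7
  k=1: −1/(1!*1!*2!*2!*0!*0!) = -1/4
  k=2: +1/(2!*0!*1!*1!*1!*1!) = 1/2
Σ = 1/4  ⇒  CG² = 8/7*1/4² = 1/14
CG = +√(1/14) = +0.267261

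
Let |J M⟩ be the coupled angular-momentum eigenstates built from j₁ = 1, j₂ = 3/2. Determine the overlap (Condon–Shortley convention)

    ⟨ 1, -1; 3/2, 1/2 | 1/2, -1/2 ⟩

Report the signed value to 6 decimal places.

+√(1/6) = +0.408248

√[2·2!0!1!/4! · 0!2!2!1!0!1!] = √(2/3)
  +(−1)^2/∏(2,0,0,0,0,1)! = 1/2  (running 1/2)
⟨..|..⟩ = √(2/3)·(1/2) = +0.408248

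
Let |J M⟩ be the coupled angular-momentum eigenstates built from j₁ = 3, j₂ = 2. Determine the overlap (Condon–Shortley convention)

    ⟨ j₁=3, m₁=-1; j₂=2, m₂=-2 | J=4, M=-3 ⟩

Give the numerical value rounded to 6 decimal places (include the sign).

+√(1/2) = +0.707107

triangle: 1!×5!×3!/10! = 720/3628800
(j±m)!: 2!×4!×0!×4!×1!×7! = 5806080
prefactor² = (2J+1)×Δ×N² = 10368
  k=0: +1/(0!×1!×4!×0!×1!×3!) = 1/144
Σ = 1/144  ⇒  CG² = 10368×1/144² = 1/2
CG = +√(1/2) = +0.707107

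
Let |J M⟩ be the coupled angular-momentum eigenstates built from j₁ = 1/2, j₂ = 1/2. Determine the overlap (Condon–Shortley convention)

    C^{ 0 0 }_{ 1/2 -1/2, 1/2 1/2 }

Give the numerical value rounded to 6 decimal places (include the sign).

j₁+j₂−J=1  J+j₁−j₂=0  J−j₁+j₂=0  j₁+j₂+J+1=2
(j₁±m₁, j₂±m₂, J±M) = (0,1,1,0,0,0)
P² = 1/2
sum k=1..1:
  [1] −1/1 = -1
S = -1
C² = P²·S² = 1/2 ; C = -0.707107

-0.707107  (= −√(1/2))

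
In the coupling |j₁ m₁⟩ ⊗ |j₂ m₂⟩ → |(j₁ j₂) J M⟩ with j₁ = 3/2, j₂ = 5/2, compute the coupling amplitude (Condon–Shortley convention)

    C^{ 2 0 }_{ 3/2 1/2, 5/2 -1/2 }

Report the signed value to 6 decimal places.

√[5·2!1!3!/7! · 2!1!2!3!2!2!] = √(8/7)
  +(−1)^0/∏(0,2,1,2,0,1)! = 1/4  (running 1/4)
  +(−1)^1/∏(1,1,0,1,1,2)! = -1/2  (running -1/4)
⟨..|..⟩ = √(8/7)·(-1/4) = -0.267261

-0.267261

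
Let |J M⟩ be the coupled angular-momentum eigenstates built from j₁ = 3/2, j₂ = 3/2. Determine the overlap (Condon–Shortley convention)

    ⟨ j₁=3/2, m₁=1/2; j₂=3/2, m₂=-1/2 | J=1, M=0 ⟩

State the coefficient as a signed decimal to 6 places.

−√(1/20) ≈ -0.223607

j₁+j₂−J=2  J+j₁−j₂=1  J−j₁+j₂=1  j₁+j₂+J+1=5
(j₁±m₁, j₂±m₂, J±M) = (2,1,1,2,1,1)
P² = 1/5
sum k=0..1:
  [0] +1/2 = 1/2
  [1] −1/1 = -1
S = -1/2
C² = P²·S² = 1/20 ; C = -0.223607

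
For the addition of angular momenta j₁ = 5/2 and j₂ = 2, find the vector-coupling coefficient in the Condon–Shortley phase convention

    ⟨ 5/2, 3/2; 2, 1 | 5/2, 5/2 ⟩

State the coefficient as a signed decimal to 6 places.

j₁+j₂−J=2  J+j₁−j₂=3  J−j₁+j₂=2  j₁+j₂+J+1=8
(j₁±m₁, j₂±m₂, J±M) = (4,1,3,1,5,0)
P² = 432/7
sum k=1..1:
  [1] −1/12 = -1/12
S = -1/12
C² = P²·S² = 3/7 ; C = -0.654654

-0.654654  (= −√(3/7))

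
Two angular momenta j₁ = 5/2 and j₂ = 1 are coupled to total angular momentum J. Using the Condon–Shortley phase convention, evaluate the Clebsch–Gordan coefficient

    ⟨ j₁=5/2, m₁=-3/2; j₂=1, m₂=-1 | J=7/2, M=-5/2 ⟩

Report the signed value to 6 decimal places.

+0.845154  (= +√(5/7))

triangle: 0!*5!*2!/8! = 240/40320
(j±m)!: 1!*4!*0!*2!*1!*6! = 34560
prefactor² = (2J+1)*Δ*N² = 11520/7
  k=0: +1/(0!*0!*4!*0!*1!*2!) = 1/48
Σ = 1/48  ⇒  CG² = 11520/7*1/48² = 5/7
CG = +√(5/7) = +0.845154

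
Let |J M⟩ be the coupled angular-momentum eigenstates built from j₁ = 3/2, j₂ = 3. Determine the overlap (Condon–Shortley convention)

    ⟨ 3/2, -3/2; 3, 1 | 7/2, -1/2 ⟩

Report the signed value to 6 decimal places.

√[8·1!2!5!/9! · 0!3!4!2!3!4!] = √(1536/7)
  +(−1)^1/∏(1,0,2,3,0,2)! = -1/24  (running -1/24)
⟨..|..⟩ = √(1536/7)·(-1/24) = -0.617213

−√(8/21) = -0.617213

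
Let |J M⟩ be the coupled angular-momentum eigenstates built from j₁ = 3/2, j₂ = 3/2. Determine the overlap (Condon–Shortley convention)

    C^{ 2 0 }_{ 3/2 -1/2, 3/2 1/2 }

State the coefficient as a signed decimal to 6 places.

−√(1/4) ≈ -0.500000

√[5·1!2!2!/6! · 1!2!2!1!2!2!] = √(4/9)
  +(−1)^0/∏(0,1,2,2,0,0)! = 1/4  (running 1/4)
  +(−1)^1/∏(1,0,1,1,1,1)! = -1  (running -3/4)
⟨..|..⟩ = √(4/9)·(-3/4) = -0.500000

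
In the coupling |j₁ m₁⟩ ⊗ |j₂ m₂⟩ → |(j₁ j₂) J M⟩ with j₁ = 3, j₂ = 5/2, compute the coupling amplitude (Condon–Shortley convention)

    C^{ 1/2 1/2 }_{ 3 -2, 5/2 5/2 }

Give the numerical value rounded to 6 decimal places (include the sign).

triangle: 5!·1!·0!/7! = 120/5040
(j±m)!: 1!·5!·5!·0!·1!·0! = 14400
prefactor² = (2J+1)·Δ·N² = 4800/7
  k=5: −1/(5!·0!·0!·0!·1!·0!) = -1/120
Σ = -1/120  ⇒  CG² = 4800/7·(-1/120)² = 1/21
CG = −√(1/21) = -0.218218

−√(1/21) ≈ -0.218218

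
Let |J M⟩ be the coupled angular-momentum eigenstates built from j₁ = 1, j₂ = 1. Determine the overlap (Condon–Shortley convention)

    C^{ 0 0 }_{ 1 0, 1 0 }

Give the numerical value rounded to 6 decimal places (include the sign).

triangle: 2!×0!×0!/3! = 2/6
(j±m)!: 1!×1!×1!×1!×0!×0! = 1
prefactor² = (2J+1)×Δ×N² = 1/3
  k=1: −1/(1!×1!×0!×0!×0!×0!) = -1
Σ = -1  ⇒  CG² = 1/3×(-1)² = 1/3
CG = −√(1/3) = -0.577350

−√(1/3) ≈ -0.577350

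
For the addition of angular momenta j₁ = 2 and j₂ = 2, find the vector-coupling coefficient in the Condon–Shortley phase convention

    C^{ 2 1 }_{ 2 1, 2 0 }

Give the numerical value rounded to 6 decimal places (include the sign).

−√(1/14) = -0.267261

j₁+j₂−J=2  J+j₁−j₂=2  J−j₁+j₂=2  j₁+j₂+J+1=7
(j₁±m₁, j₂±m₂, J±M) = (3,1,2,2,3,1)
P² = 8/7
sum k=0..1:
  [0] +1/4 = 1/4
  [1] −1/2 = -1/2
S = -1/4
C² = P²·S² = 1/14 ; C = -0.267261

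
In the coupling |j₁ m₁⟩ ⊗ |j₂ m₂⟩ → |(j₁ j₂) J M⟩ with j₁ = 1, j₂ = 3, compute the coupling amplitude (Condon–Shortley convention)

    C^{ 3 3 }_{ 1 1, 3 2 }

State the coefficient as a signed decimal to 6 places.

triangle: 1!*1!*5!/8! = 120/40320
(j±m)!: 2!*0!*5!*1!*6!*0! = 172800
prefactor² = (2J+1)*Δ*N² = 3600
  k=0: +1/(0!*1!*0!*5!*1!*0!) = 1/120
Σ = 1/120  ⇒  CG² = 3600*1/120² = 1/4
CG = +√(1/4) = +0.500000

+√(1/4) ≈ +0.500000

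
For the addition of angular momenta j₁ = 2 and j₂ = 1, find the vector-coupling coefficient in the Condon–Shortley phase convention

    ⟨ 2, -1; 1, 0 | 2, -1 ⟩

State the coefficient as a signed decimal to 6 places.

triangle: 1!×3!×1!/6! = 6/720
(j±m)!: 1!×3!×1!×1!×1!×3! = 36
prefactor² = (2J+1)×Δ×N² = 3/2
  k=0: +1/(0!×1!×3!×1!×0!×0!) = 1/6
  k=1: −1/(1!×0!×2!×0!×1!×1!) = -1/2
Σ = -1/3  ⇒  CG² = 3/2×(-1/3)² = 1/6
CG = −√(1/6) = -0.408248

−√(1/6) = -0.408248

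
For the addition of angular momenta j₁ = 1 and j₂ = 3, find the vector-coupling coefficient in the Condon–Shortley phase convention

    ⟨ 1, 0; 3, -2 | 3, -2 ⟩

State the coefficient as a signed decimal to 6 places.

√[7·1!1!5!/8! · 1!1!1!5!1!5!] = √(300)
  +(−1)^0/∏(0,1,1,1,0,4)! = 1/24  (running 1/24)
  +(−1)^1/∏(1,0,0,0,1,5)! = -1/120  (running 1/30)
⟨..|..⟩ = √(300)·(1/30) = +0.577350

+√(1/3) ≈ +0.577350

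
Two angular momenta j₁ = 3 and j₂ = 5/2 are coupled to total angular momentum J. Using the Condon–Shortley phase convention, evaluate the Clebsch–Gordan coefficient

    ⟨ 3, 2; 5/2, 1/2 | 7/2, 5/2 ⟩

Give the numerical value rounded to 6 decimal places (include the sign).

√[8·2!4!3!/10! · 5!1!3!2!6!1!] = √(4608/7)
  +(−1)^0/∏(0,2,1,3,3,0)! = 1/72  (running 1/72)
  +(−1)^1/∏(1,1,0,2,4,1)! = -1/48  (running -1/144)
⟨..|..⟩ = √(4608/7)·(-1/144) = -0.178174

−√(2/63) = -0.178174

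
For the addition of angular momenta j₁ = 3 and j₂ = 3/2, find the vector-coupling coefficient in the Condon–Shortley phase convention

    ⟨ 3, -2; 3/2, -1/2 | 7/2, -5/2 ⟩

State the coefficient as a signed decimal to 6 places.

triangle: 1!×5!×2!/9! = 240/362880
(j±m)!: 1!×5!×1!×2!×1!×6! = 172800
prefactor² = (2J+1)×Δ×N² = 6400/7
  k=0: +1/(0!×1!×5!×1!×0!×1!) = 1/120
  k=1: −1/(1!×0!×4!×0!×1!×2!) = -1/48
Σ = -1/80  ⇒  CG² = 6400/7×(-1/80)² = 1/7
CG = −√(1/7) = -0.377964

−√(1/7) = -0.377964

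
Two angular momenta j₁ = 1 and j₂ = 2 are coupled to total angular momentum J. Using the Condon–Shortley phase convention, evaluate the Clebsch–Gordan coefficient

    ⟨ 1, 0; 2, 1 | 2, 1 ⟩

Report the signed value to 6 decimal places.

j₁+j₂−J=1  J+j₁−j₂=1  J−j₁+j₂=3  j₁+j₂+J+1=6
(j₁±m₁, j₂±m₂, J±M) = (1,1,3,1,3,1)
P² = 3/2
sum k=0..1:
  [0] +1/6 = 1/6
  [1] −1/2 = -1/2
S = -1/3
C² = P²·S² = 1/6 ; C = -0.408248

-0.408248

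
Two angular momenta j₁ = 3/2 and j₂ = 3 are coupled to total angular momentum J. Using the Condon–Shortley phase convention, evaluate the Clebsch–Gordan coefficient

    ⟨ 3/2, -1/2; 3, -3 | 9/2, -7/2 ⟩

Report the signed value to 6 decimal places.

j₁+j₂−J=0  J+j₁−j₂=3  J−j₁+j₂=6  j₁+j₂+J+1=10
(j₁±m₁, j₂±m₂, J±M) = (1,2,0,6,1,8)
P² = 691200
sum k=0..0:
  [0] +1/1440 = 1/1440
S = 1/1440
C² = P²·S² = 1/3 ; C = +0.577350

+0.577350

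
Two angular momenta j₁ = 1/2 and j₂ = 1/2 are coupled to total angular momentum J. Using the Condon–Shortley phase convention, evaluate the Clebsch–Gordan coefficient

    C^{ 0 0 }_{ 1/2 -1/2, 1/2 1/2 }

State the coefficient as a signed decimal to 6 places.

j₁+j₂−J=1  J+j₁−j₂=0  J−j₁+j₂=0  j₁+j₂+J+1=2
(j₁±m₁, j₂±m₂, J±M) = (0,1,1,0,0,0)
P² = 1/2
sum k=1..1:
  [1] −1/1 = -1
S = -1
C² = P²·S² = 1/2 ; C = -0.707107

-0.707107  (= −√(1/2))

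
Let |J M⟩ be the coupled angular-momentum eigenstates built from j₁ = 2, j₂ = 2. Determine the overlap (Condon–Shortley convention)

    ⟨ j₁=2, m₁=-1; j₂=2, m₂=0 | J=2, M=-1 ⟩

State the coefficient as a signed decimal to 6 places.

-0.267261  (= −√(1/14))

triangle: 2!×2!×2!/7! = 8/5040
(j±m)!: 1!×3!×2!×2!×1!×3! = 144
prefactor² = (2J+1)×Δ×N² = 8/7
  k=1: −1/(1!×1!×2!×1!×0!×1!) = -1/2
  k=2: +1/(2!×0!×1!×0!×1!×2!) = 1/4
Σ = -1/4  ⇒  CG² = 8/7×(-1/4)² = 1/14
CG = −√(1/14) = -0.267261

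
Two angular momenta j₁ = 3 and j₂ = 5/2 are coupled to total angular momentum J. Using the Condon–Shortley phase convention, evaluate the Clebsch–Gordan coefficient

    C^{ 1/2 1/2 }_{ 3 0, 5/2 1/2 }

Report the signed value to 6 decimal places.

triangle: 5!·1!·0!/7! = 120/5040
(j±m)!: 3!·3!·3!·2!·1!·0! = 432
prefactor² = (2J+1)·Δ·N² = 144/7
  k=3: −1/(3!·2!·0!·0!·1!·0!) = -1/12
Σ = -1/12  ⇒  CG² = 144/7·(-1/12)² = 1/7
CG = −√(1/7) = -0.377964

-0.377964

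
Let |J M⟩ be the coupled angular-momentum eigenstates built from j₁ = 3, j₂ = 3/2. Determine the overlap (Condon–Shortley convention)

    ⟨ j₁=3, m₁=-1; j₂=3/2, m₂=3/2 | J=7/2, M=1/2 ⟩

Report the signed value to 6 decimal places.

-0.617213

triangle: 1!·5!·2!/9! = 240/362880
(j±m)!: 2!·4!·3!·0!·4!·3! = 41472
prefactor² = (2J+1)·Δ·N² = 1536/7
  k=1: −1/(1!·0!·3!·2!·2!·0!) = -1/24
Σ = -1/24  ⇒  CG² = 1536/7·(-1/24)² = 8/21
CG = −√(8/21) = -0.617213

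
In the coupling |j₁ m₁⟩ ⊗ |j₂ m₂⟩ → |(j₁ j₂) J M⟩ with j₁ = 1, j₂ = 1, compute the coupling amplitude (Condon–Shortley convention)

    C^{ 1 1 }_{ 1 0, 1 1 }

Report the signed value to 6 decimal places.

j₁+j₂−J=1  J+j₁−j₂=1  J−j₁+j₂=1  j₁+j₂+J+1=4
(j₁±m₁, j₂±m₂, J±M) = (1,1,2,0,2,0)
P² = 1/2
sum k=1..1:
  [1] −1/1 = -1
S = -1
C² = P²·S² = 1/2 ; C = -0.707107

−√(1/2) = -0.707107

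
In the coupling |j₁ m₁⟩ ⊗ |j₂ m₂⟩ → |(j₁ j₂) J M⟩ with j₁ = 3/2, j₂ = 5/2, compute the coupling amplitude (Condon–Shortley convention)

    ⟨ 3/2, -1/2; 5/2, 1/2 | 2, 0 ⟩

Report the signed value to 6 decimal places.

−√(1/14) = -0.267261

triangle: 2!·1!·3!/7! = 12/5040
(j±m)!: 1!·2!·3!·2!·2!·2! = 96
prefactor² = (2J+1)·Δ·N² = 8/7
  k=1: −1/(1!·1!·1!·2!·0!·1!) = -1/2
  k=2: +1/(2!·0!·0!·1!·1!·2!) = 1/4
Σ = -1/4  ⇒  CG² = 8/7·(-1/4)² = 1/14
CG = −√(1/14) = -0.267261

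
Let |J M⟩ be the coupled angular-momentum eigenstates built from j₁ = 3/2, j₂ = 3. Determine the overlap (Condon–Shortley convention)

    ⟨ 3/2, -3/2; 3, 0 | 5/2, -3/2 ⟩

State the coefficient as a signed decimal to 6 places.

√[6·2!1!4!/8! · 0!3!3!3!1!4!] = √(1296/35)
  +(−1)^2/∏(2,0,1,1,0,3)! = 1/12  (running 1/12)
⟨..|..⟩ = √(1296/35)·(1/12) = +0.507093

+0.507093  (= +√(9/35))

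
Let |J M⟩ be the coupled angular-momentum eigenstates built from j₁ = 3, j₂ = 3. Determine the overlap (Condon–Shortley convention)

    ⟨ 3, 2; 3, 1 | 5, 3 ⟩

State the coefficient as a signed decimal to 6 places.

+0.408248  (= +√(1/6))

√[11·1!5!5!/12! · 5!1!4!2!8!2!] = √(153600)
  +(−1)^0/∏(0,1,1,4,4,1)! = 1/576  (running 1/576)
  +(−1)^1/∏(1,0,0,3,5,2)! = -1/1440  (running 1/960)
⟨..|..⟩ = √(153600)·(1/960) = +0.408248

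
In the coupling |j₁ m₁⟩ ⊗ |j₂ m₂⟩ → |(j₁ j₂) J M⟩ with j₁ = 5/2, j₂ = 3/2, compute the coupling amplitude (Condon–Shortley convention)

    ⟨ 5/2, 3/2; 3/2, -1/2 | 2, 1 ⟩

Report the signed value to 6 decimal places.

triangle: 2!*3!*1!/7! = 12/5040
(j±m)!: 4!*1!*1!*2!*3!*1! = 288
prefactor² = (2J+1)*Δ*N² = 24/7
  k=0: +1/(0!*2!*1!*1!*2!*0!) = 1/4
  k=1: −1/(1!*1!*0!*0!*3!*1!) = -1/6
Σ = 1/12  ⇒  CG² = 24/7*1/12² = 1/42
CG = +√(1/42) = +0.154303

+√(1/42) ≈ +0.154303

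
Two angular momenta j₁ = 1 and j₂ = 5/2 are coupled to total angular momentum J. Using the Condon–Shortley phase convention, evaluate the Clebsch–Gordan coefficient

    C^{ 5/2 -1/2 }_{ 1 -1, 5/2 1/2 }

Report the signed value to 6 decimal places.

−√(18/35) = -0.717137

triangle: 1!×1!×4!/7! = 24/5040
(j±m)!: 0!×2!×3!×2!×2!×3! = 288
prefactor² = (2J+1)×Δ×N² = 288/35
  k=1: −1/(1!×0!×1!×2!×0!×2!) = -1/4
Σ = -1/4  ⇒  CG² = 288/35×(-1/4)² = 18/35
CG = −√(18/35) = -0.717137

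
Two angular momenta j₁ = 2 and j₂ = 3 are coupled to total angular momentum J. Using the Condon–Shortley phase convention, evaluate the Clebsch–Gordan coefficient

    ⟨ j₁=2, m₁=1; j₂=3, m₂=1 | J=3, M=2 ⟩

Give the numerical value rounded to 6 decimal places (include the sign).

−√(1/4) = -0.500000

triangle: 2!·2!·4!/9! = 96/362880
(j±m)!: 3!·1!·4!·2!·5!·1! = 34560
prefactor² = (2J+1)·Δ·N² = 64
  k=0: +1/(0!·2!·1!·4!·1!·0!) = 1/48
  k=1: −1/(1!·1!·0!·3!·2!·1!) = -1/12
Σ = -1/16  ⇒  CG² = 64·(-1/16)² = 1/4
CG = −√(1/4) = -0.500000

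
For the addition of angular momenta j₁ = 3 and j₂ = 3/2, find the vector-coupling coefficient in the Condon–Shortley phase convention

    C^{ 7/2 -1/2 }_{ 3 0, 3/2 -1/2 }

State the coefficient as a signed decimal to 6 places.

triangle: 1!*5!*2!/9! = 240/362880
(j±m)!: 3!*3!*1!*2!*3!*4! = 10368
prefactor² = (2J+1)*Δ*N² = 384/7
  k=0: +1/(0!*1!*3!*1!*2!*1!) = 1/12
  k=1: −1/(1!*0!*2!*0!*3!*2!) = -1/24
Σ = 1/24  ⇒  CG² = 384/7*1/24² = 2/21
CG = +√(2/21) = +0.308607

+√(2/21) = +0.308607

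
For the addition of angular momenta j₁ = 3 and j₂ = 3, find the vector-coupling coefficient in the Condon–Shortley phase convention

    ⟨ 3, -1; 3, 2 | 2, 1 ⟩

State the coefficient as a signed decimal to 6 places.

j₁+j₂−J=4  J+j₁−j₂=2  J−j₁+j₂=2  j₁+j₂+J+1=9
(j₁±m₁, j₂±m₂, J±M) = (2,4,5,1,3,1)
P² = 320/7
sum k=3..4:
  [3] −1/12 = -1/12
  [4] +1/48 = 1/48
S = -1/16
C² = P²·S² = 5/28 ; C = -0.422577

-0.422577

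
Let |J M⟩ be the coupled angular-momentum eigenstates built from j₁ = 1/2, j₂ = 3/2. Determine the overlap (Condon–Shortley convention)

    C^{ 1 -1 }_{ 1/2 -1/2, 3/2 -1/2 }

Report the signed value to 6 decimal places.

−√(1/4) ≈ -0.500000

triangle: 1!·0!·2!/4! = 2/24
(j±m)!: 0!·1!·1!·2!·0!·2! = 4
prefactor² = (2J+1)·Δ·N² = 1
  k=1: −1/(1!·0!·0!·0!·0!·2!) = -1/2
Σ = -1/2  ⇒  CG² = 1·(-1/2)² = 1/4
CG = −√(1/4) = -0.500000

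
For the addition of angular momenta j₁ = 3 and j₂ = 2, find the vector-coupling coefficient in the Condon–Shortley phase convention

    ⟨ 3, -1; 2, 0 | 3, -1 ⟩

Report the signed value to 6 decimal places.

j₁+j₂−J=2  J+j₁−j₂=4  J−j₁+j₂=2  j₁+j₂+J+1=9
(j₁±m₁, j₂±m₂, J±M) = (2,4,2,2,2,4)
P² = 256/15
sum k=0..2:
  [0] +1/96 = 1/96
  [1] −1/6 = -1/6
  [2] +1/16 = 1/16
S = -3/32
C² = P²·S² = 3/20 ; C = -0.387298

−√(3/20) ≈ -0.387298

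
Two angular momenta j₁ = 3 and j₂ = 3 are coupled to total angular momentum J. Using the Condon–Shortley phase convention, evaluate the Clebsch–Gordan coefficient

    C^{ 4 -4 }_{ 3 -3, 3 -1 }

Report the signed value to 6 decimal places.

j₁+j₂−J=2  J+j₁−j₂=4  J−j₁+j₂=4  j₁+j₂+J+1=11
(j₁±m₁, j₂±m₂, J±M) = (0,6,2,4,0,8)
P² = 3981312/11
sum k=2..2:
  [2] +1/1152 = 1/1152
S = 1/1152
C² = P²·S² = 3/11 ; C = +0.522233

+√(3/11) = +0.522233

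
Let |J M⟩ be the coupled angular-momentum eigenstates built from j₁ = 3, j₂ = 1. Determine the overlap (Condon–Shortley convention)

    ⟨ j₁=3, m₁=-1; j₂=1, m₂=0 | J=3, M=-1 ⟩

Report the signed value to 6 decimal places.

−√(1/12) ≈ -0.288675

j₁+j₂−J=1  J+j₁−j₂=5  J−j₁+j₂=1  j₁+j₂+J+1=8
(j₁±m₁, j₂±m₂, J±M) = (2,4,1,1,2,4)
P² = 48
sum k=0..1:
  [0] +1/24 = 1/24
  [1] −1/12 = -1/12
S = -1/24
C² = P²·S² = 1/12 ; C = -0.288675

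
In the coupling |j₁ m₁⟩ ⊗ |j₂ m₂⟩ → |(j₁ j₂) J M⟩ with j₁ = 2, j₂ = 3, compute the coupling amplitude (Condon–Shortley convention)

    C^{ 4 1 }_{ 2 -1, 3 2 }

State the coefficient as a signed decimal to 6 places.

−√(7/20) = -0.591608

triangle: 1!×3!×5!/10! = 720/3628800
(j±m)!: 1!×3!×5!×1!×5!×3! = 518400
prefactor² = (2J+1)×Δ×N² = 6480/7
  k=0: +1/(0!×1!×3!×5!×0!×0!) = 1/720
  k=1: −1/(1!×0!×2!×4!×1!×1!) = -1/48
Σ = -7/360  ⇒  CG² = 6480/7×(-7/360)² = 7/20
CG = −√(7/20) = -0.591608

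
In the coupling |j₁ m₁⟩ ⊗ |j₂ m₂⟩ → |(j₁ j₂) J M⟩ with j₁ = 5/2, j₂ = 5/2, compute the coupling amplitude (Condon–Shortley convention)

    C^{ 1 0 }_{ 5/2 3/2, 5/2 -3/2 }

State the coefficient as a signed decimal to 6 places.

-0.358569

√[3·4!1!1!/7! · 4!1!1!4!1!1!] = √(288/35)
  +(−1)^0/∏(0,4,1,1,0,0)! = 1/24  (running 1/24)
  +(−1)^1/∏(1,3,0,0,1,1)! = -1/6  (running -1/8)
⟨..|..⟩ = √(288/35)·(-1/8) = -0.358569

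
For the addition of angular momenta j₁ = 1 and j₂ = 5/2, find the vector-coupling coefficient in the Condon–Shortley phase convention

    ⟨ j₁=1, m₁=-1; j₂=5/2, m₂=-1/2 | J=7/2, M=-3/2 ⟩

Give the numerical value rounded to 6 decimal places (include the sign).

j₁+j₂−J=0  J+j₁−j₂=2  J−j₁+j₂=5  j₁+j₂+J+1=8
(j₁±m₁, j₂±m₂, J±M) = (0,2,2,3,2,5)
P² = 1920/7
sum k=0..0:
  [0] +1/24 = 1/24
S = 1/24
C² = P²·S² = 10/21 ; C = +0.690066

+√(10/21) = +0.690066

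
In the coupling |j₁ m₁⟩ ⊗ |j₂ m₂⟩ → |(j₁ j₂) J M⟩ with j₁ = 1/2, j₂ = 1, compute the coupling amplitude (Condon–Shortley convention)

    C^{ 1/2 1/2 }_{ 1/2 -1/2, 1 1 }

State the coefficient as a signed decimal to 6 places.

j₁+j₂−J=1  J+j₁−j₂=0  J−j₁+j₂=1  j₁+j₂+J+1=3
(j₁±m₁, j₂±m₂, J±M) = (0,1,2,0,1,0)
P² = 2/3
sum k=1..1:
  [1] −1/1 = -1
S = -1
C² = P²·S² = 2/3 ; C = -0.816497

−√(2/3) = -0.816497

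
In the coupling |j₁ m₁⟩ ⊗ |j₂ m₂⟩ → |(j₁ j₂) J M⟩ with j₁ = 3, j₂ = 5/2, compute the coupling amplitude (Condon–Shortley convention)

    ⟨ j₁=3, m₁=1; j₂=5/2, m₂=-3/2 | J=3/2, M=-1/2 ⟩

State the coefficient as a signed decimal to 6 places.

-0.483046  (= −√(7/30))

triangle: 4!·2!·1!/8! = 48/40320
(j±m)!: 4!·2!·1!·4!·1!·2! = 2304
prefactor² = (2J+1)·Δ·N² = 384/35
  k=0: +1/(0!·4!·2!·1!·0!·0!) = 1/48
  k=1: −1/(1!·3!·1!·0!·1!·1!) = -1/6
Σ = -7/48  ⇒  CG² = 384/35·(-7/48)² = 7/30
CG = −√(7/30) = -0.483046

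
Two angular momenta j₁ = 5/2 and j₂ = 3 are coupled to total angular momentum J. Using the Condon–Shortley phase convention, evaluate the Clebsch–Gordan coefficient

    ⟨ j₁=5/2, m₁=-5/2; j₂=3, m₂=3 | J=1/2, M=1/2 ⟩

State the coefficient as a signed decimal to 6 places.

√[2·5!0!1!/7! · 0!5!6!0!1!0!] = √(28800/7)
  +(−1)^5/∏(5,0,0,1,0,0)! = -1/120  (running -1/120)
⟨..|..⟩ = √(28800/7)·(-1/120) = -0.534522

−√(2/7) ≈ -0.534522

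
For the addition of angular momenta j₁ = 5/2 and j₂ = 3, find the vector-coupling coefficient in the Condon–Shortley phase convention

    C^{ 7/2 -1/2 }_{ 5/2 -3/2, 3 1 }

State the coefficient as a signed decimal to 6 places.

√[8·2!3!4!/10! · 1!4!4!2!3!4!] = √(18432/175)
  +(−1)^1/∏(1,1,3,3,0,1)! = -1/36  (running -1/36)
  +(−1)^2/∏(2,0,2,2,1,2)! = 1/16  (running 5/144)
⟨..|..⟩ = √(18432/175)·(5/144) = +0.356348

+0.356348  (= +√(8/63))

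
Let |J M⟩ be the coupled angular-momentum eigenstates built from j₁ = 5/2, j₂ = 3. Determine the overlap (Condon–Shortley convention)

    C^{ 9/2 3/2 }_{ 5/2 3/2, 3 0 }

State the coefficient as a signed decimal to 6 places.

+0.540562

triangle: 1!*4!*5!/11! = 2880/39916800
(j±m)!: 4!*1!*3!*3!*6!*3! = 3732480
prefactor² = (2J+1)*Δ*N² = 207360/77
  k=0: +1/(0!*1!*1!*3!*3!*2!) = 1/72
  k=1: −1/(1!*0!*0!*2!*4!*3!) = -1/288
Σ = 1/96  ⇒  CG² = 207360/77*1/96² = 45/154
CG = +√(45/154) = +0.540562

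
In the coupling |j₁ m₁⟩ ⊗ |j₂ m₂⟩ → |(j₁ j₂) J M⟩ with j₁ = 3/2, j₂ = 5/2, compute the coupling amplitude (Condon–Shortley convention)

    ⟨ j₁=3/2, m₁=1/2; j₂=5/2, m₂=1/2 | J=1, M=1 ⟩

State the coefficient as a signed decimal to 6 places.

j₁+j₂−J=3  J+j₁−j₂=0  J−j₁+j₂=2  j₁+j₂+J+1=6
(j₁±m₁, j₂±m₂, J±M) = (2,1,3,2,2,0)
P² = 12/5
sum k=1..1:
  [1] −1/4 = -1/4
S = -1/4
C² = P²·S² = 3/20 ; C = -0.387298

−√(3/20) = -0.387298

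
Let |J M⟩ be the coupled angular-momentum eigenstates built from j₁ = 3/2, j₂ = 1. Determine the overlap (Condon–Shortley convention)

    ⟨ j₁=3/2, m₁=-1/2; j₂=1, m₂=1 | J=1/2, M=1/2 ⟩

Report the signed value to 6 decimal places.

+0.408248  (= +√(1/6))

triangle: 2!*1!*0!/4! = 2/24
(j±m)!: 1!*2!*2!*0!*1!*0! = 4
prefactor² = (2J+1)*Δ*N² = 2/3
  k=2: +1/(2!*0!*0!*0!*1!*0!) = 1/2
Σ = 1/2  ⇒  CG² = 2/3*1/2² = 1/6
CG = +√(1/6) = +0.408248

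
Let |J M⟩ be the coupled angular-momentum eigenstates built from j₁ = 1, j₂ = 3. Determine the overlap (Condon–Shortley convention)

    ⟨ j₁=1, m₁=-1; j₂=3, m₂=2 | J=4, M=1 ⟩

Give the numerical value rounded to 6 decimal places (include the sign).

+√(3/28) ≈ +0.327327

triangle: 0!×2!×6!/9! = 1440/362880
(j±m)!: 0!×2!×5!×1!×5!×3! = 172800
prefactor² = (2J+1)×Δ×N² = 43200/7
  k=0: +1/(0!×0!×2!×5!×0!×1!) = 1/240
Σ = 1/240  ⇒  CG² = 43200/7×1/240² = 3/28
CG = +√(3/28) = +0.327327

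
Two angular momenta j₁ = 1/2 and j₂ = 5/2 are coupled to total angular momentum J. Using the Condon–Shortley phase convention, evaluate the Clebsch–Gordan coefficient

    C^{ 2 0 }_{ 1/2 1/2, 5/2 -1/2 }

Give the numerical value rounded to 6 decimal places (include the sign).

+√(1/2) ≈ +0.707107

triangle: 1!·0!·4!/6! = 24/720
(j±m)!: 1!·0!·2!·3!·2!·2! = 48
prefactor² = (2J+1)·Δ·N² = 8
  k=0: +1/(0!·1!·0!·2!·0!·2!) = 1/4
Σ = 1/4  ⇒  CG² = 8·1/4² = 1/2
CG = +√(1/2) = +0.707107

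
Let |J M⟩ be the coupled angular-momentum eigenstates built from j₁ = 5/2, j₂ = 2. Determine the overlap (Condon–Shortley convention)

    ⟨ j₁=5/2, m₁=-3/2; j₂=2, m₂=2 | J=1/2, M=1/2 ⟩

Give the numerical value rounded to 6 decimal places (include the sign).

j₁+j₂−J=4  J+j₁−j₂=1  J−j₁+j₂=0  j₁+j₂+J+1=6
(j₁±m₁, j₂±m₂, J±M) = (1,4,4,0,1,0)
P² = 192/5
sum k=4..4:
  [4] +1/24 = 1/24
S = 1/24
C² = P²·S² = 1/15 ; C = +0.258199

+0.258199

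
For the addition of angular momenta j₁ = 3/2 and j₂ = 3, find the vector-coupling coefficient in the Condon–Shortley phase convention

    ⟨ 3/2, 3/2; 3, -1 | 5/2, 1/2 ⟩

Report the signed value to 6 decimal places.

j₁+j₂−J=2  J+j₁−j₂=1  J−j₁+j₂=4  j₁+j₂+J+1=8
(j₁±m₁, j₂±m₂, J±M) = (3,0,2,4,3,2)
P² = 864/35
sum k=0..0:
  [0] +1/8 = 1/8
S = 1/8
C² = P²·S² = 27/70 ; C = +0.621059

+0.621059  (= +√(27/70))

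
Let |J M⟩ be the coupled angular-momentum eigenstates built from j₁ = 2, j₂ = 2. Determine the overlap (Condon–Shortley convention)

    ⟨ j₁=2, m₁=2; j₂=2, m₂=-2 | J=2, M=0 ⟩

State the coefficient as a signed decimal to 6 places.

triangle: 2!·2!·2!/7! = 8/5040
(j±m)!: 4!·0!·0!·4!·2!·2! = 2304
prefactor² = (2J+1)·Δ·N² = 128/7
  k=0: +1/(0!·2!·0!·0!·2!·2!) = 1/8
Σ = 1/8  ⇒  CG² = 128/7·1/8² = 2/7
CG = +√(2/7) = +0.534522

+√(2/7) = +0.534522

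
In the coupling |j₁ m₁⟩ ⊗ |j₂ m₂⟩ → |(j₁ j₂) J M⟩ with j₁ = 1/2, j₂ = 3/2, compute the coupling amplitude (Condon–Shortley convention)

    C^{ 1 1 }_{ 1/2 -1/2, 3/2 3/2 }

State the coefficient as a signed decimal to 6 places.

triangle: 1!·0!·2!/4! = 2/24
(j±m)!: 0!·1!·3!·0!·2!·0! = 12
prefactor² = (2J+1)·Δ·N² = 3
  k=1: −1/(1!·0!·0!·2!·0!·0!) = -1/2
Σ = -1/2  ⇒  CG² = 3·(-1/2)² = 3/4
CG = −√(3/4) = -0.866025

−√(3/4) = -0.866025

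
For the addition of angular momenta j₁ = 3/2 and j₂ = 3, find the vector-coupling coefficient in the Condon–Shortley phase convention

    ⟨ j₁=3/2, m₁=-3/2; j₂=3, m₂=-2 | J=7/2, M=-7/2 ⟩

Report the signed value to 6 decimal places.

−√(1/3) ≈ -0.577350

√[8·1!2!5!/9! · 0!3!1!5!0!7!] = √(19200)
  +(−1)^1/∏(1,0,2,0,0,5)! = -1/240  (running -1/240)
⟨..|..⟩ = √(19200)·(-1/240) = -0.577350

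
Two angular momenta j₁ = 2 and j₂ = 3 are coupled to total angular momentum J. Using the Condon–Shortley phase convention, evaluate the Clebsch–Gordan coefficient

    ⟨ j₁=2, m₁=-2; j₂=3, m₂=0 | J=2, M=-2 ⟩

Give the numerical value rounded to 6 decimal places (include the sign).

triangle: 3!×1!×3!/8! = 36/40320
(j±m)!: 0!×4!×3!×3!×0!×4! = 20736
prefactor² = (2J+1)×Δ×N² = 648/7
  k=3: −1/(3!×0!×1!×0!×0!×3!) = -1/36
Σ = -1/36  ⇒  CG² = 648/7×(-1/36)² = 1/14
CG = −√(1/14) = -0.267261

-0.267261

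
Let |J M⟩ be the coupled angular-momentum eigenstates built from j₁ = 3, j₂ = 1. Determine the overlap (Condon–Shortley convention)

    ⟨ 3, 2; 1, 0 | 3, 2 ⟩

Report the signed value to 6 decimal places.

+0.577350  (= +√(1/3))

triangle: 1!·5!·1!/8! = 120/40320
(j±m)!: 5!·1!·1!·1!·5!·1! = 14400
prefactor² = (2J+1)·Δ·N² = 300
  k=0: +1/(0!·1!·1!·1!·4!·0!) = 1/24
  k=1: −1/(1!·0!·0!·0!·5!·1!) = -1/120
Σ = 1/30  ⇒  CG² = 300·1/30² = 1/3
CG = +√(1/3) = +0.577350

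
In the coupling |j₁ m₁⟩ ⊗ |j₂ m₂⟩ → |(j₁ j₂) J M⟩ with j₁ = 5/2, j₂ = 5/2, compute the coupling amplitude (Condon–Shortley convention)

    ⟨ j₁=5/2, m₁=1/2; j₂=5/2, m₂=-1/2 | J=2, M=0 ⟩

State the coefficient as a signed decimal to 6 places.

√[5·3!2!2!/8! · 3!2!2!3!2!2!] = √(12/7)
  +(−1)^0/∏(0,3,2,2,0,0)! = 1/24  (running 1/24)
  +(−1)^1/∏(1,2,1,1,1,1)! = -1/2  (running -11/24)
  +(−1)^2/∏(2,1,0,0,2,2)! = 1/8  (running -1/3)
⟨..|..⟩ = √(12/7)·(-1/3) = -0.436436

-0.436436  (= −√(4/21))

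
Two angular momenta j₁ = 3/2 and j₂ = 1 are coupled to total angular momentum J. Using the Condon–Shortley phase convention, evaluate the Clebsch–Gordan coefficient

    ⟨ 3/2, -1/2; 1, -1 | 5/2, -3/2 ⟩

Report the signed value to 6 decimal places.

+√(3/5) = +0.774597

√[6·0!3!2!/6! · 1!2!0!2!1!4!] = √(48/5)
  +(−1)^0/∏(0,0,2,0,1,2)! = 1/4  (running 1/4)
⟨..|..⟩ = √(48/5)·(1/4) = +0.774597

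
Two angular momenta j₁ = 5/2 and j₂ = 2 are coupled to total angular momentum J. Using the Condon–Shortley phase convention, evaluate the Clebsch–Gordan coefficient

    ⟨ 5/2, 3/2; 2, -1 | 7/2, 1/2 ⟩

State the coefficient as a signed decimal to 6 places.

√[8·1!4!3!/9! · 4!1!1!3!4!3!] = √(2304/35)
  +(−1)^0/∏(0,1,1,1,3,2)! = 1/12  (running 1/12)
  +(−1)^1/∏(1,0,0,0,4,3)! = -1/144  (running 11/144)
⟨..|..⟩ = √(2304/35)·(11/144) = +0.619780

+√(121/315) = +0.619780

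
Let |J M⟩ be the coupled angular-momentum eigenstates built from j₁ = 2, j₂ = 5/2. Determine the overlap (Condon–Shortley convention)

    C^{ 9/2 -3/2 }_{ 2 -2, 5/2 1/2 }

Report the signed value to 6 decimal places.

√[10·0!4!5!/10! · 0!4!3!2!3!6!] = √(69120/7)
  +(−1)^0/∏(0,0,4,3,0,2)! = 1/288  (running 1/288)
⟨..|..⟩ = √(69120/7)·(1/288) = +0.345033

+0.345033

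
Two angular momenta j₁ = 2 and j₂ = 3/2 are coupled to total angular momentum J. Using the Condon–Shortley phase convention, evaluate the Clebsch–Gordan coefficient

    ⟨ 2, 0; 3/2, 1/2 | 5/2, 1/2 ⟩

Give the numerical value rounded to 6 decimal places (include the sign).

√[6·1!3!2!/7! · 2!2!2!1!3!2!] = √(48/35)
  +(−1)^0/∏(0,1,2,2,1,0)! = 1/4  (running 1/4)
  +(−1)^1/∏(1,0,1,1,2,1)! = -1/2  (running -1/4)
⟨..|..⟩ = √(48/35)·(-1/4) = -0.292770

-0.292770  (= −√(3/35))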